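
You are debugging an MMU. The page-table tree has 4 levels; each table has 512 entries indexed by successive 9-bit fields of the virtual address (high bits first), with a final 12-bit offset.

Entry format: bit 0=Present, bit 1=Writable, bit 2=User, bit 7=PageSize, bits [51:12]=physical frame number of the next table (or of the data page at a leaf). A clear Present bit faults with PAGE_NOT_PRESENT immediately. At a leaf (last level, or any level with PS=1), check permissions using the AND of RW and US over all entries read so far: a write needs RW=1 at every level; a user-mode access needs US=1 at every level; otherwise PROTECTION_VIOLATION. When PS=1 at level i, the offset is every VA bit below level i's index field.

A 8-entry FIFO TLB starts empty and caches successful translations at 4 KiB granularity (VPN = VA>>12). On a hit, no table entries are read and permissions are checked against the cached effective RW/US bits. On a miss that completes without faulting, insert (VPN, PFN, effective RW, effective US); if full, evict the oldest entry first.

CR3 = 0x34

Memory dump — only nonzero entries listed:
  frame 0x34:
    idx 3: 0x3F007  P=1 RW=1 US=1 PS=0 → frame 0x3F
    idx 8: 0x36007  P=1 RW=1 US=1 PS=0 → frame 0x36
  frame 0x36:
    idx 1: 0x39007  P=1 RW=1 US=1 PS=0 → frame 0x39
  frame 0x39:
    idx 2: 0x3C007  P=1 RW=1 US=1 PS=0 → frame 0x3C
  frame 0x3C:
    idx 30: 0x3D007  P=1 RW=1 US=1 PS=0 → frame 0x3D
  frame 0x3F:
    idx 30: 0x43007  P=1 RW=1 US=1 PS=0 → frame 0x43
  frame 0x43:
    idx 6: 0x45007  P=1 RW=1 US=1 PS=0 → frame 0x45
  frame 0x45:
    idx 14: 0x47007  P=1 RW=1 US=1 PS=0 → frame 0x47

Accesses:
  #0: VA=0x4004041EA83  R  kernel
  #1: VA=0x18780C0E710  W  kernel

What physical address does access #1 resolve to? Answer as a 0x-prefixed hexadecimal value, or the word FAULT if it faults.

Per-access translation:
#0 VA=0x4004041EA83 (r,kernel):
  lvl0: tbl 0x34, slot 8 ⇒ 0x36007 (P1/RW1/US1/PS0)
  lvl1: tbl 0x36, slot 1 ⇒ 0x39007 (P1/RW1/US1/PS0)
  lvl2: tbl 0x39, slot 2 ⇒ 0x3C007 (P1/RW1/US1/PS0)
  lvl3: tbl 0x3C, slot 30 ⇒ 0x3D007 (P1/RW1/US1/PS0)
  ⇒ phys 0x3DA83  [4 reads]
#1 VA=0x18780C0E710 (w,kernel):
  lvl0: tbl 0x34, slot 3 ⇒ 0x3F007 (P1/RW1/US1/PS0)
  lvl1: tbl 0x3F, slot 30 ⇒ 0x43007 (P1/RW1/US1/PS0)
  lvl2: tbl 0x43, slot 6 ⇒ 0x45007 (P1/RW1/US1/PS0)
  lvl3: tbl 0x45, slot 14 ⇒ 0x47007 (P1/RW1/US1/PS0)
  ⇒ phys 0x47710  [4 reads]

Access #1 PA: 0x47710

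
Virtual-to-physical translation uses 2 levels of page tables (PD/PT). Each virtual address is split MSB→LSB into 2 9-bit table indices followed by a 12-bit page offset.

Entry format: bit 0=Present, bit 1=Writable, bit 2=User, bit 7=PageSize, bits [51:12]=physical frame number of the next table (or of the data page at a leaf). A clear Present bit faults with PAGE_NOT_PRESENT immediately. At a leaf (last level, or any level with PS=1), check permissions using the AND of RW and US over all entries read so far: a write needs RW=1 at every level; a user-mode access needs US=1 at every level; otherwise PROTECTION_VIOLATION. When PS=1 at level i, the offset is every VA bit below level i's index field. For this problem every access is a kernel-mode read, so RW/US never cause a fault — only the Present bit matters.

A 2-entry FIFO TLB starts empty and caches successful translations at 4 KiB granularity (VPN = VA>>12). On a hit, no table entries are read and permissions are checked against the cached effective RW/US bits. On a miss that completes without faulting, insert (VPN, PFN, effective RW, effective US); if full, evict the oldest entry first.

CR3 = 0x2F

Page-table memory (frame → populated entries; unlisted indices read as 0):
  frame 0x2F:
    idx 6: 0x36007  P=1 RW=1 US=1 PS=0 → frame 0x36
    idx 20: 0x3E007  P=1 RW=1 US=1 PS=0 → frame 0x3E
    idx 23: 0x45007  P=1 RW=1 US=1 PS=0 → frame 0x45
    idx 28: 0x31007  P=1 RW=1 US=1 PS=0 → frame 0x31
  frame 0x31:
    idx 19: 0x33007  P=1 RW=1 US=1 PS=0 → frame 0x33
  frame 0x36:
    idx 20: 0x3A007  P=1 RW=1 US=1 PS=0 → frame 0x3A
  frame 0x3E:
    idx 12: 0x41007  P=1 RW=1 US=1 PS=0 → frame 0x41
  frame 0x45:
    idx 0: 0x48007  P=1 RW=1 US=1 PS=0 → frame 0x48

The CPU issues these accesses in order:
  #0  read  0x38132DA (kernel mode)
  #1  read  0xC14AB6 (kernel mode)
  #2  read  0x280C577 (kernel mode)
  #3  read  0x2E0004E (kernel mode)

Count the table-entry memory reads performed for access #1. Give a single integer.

Walk each access:
#0 VA=0x38132DA (r,kernel):
  L0 @0x2F[28] → 0x31007  P=1,RW=1,US=1,PS=0
  L1 @0x31[19] → 0x33007  P=1,RW=1,US=1,PS=0
  ✓ 0x332DA  — 2 lookups
#1 VA=0xC14AB6 (r,kernel):
  L0 @0x2F[6] → 0x36007  P=1,RW=1,US=1,PS=0
  L1 @0x36[20] → 0x3A007  P=1,RW=1,US=1,PS=0
  ✓ 0x3AAB6  — 2 lookups
#2 VA=0x280C577 (r,kernel):
  L0 @0x2F[20] → 0x3E007  P=1,RW=1,US=1,PS=0
  L1 @0x3E[12] → 0x41007  P=1,RW=1,US=1,PS=0
  ✓ 0x41577  — 2 lookups
#3 VA=0x2E0004E (r,kernel):
  L0 @0x2F[23] → 0x45007  P=1,RW=1,US=1,PS=0
  L1 @0x45[0] → 0x48007  P=1,RW=1,US=1,PS=0
  ✓ 0x4804E  — 2 lookups

Entries read for #1: 2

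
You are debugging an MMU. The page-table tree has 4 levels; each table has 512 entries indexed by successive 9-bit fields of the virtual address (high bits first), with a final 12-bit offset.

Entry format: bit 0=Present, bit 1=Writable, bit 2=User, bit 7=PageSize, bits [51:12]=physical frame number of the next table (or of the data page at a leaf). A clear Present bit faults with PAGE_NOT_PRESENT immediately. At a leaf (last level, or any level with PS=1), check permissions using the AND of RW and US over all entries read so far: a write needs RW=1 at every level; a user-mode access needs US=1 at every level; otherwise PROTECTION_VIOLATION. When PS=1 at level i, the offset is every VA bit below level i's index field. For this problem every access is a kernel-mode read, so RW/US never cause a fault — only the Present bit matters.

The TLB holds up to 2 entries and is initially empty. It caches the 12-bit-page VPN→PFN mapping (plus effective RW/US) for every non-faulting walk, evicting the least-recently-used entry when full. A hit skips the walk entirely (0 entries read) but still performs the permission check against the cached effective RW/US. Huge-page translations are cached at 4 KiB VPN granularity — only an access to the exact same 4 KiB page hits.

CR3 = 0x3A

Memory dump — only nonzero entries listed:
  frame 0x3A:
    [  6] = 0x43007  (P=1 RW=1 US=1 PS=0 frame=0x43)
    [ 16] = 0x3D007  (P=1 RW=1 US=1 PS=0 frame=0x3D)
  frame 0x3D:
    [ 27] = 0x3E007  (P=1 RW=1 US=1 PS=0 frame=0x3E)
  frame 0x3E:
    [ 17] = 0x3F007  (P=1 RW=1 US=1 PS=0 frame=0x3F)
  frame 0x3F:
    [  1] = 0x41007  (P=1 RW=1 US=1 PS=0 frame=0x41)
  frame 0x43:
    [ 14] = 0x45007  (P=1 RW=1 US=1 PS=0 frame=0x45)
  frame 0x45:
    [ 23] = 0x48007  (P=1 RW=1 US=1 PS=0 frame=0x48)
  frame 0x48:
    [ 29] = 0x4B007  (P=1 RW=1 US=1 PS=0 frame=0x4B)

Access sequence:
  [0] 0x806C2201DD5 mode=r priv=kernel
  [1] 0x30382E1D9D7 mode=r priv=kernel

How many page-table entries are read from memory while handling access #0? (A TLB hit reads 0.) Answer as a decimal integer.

Trace:
#0 VA=0x806C2201DD5 (r,kernel):
  L0 @0x3A[16] → 0x3D007  P=1,RW=1,US=1,PS=0
  L1 @0x3D[27] → 0x3E007  P=1,RW=1,US=1,PS=0
  L2 @0x3E[17] → 0x3F007  P=1,RW=1,US=1,PS=0
  L3 @0x3F[1] → 0x41007  P=1,RW=1,US=1,PS=0
  → PA=0x41DD5  (4 entries read)
#1 VA=0x30382E1D9D7 (r,kernel):
  L0 @0x3A[6] → 0x43007  P=1,RW=1,US=1,PS=0
  L1 @0x43[14] → 0x45007  P=1,RW=1,US=1,PS=0
  L2 @0x45[23] → 0x48007  P=1,RW=1,US=1,PS=0
  L3 @0x48[29] → 0x4B007  P=1,RW=1,US=1,PS=0
  → PA=0x4B9D7  (4 entries read)

Entries read for #0: 4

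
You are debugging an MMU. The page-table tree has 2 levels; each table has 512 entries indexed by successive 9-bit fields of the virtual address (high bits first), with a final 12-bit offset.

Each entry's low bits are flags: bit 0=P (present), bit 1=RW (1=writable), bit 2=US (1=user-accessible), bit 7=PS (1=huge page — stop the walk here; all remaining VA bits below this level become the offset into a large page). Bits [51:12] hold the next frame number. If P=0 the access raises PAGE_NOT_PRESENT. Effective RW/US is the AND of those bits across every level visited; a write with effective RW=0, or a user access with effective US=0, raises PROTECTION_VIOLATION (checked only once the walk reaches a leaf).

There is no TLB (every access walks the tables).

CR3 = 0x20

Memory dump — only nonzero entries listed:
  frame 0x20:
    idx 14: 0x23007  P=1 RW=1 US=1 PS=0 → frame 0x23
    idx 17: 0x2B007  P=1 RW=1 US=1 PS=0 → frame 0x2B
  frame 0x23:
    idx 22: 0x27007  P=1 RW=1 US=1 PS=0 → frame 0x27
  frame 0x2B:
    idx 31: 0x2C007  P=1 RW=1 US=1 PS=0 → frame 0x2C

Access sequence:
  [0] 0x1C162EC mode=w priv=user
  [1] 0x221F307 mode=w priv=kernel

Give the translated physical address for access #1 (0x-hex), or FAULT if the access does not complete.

Walk each access:
#0 VA=0x1C162EC (w,user):
  L0: frame=0x20 idx=14 entry=0x23007 [P=1 RW=1 US=1 PS=0]
  L1: frame=0x23 idx=22 entry=0x27007 [P=1 RW=1 US=1 PS=0]
  → PA=0x272EC  (2 entries read)
#1 VA=0x221F307 (w,kernel):
  L0: frame=0x20 idx=17 entry=0x2B007 [P=1 RW=1 US=1 PS=0]
  L1: frame=0x2B idx=31 entry=0x2C007 [P=1 RW=1 US=1 PS=0]
  → PA=0x2C307  (2 entries read)

Access #1 PA: 0x2C307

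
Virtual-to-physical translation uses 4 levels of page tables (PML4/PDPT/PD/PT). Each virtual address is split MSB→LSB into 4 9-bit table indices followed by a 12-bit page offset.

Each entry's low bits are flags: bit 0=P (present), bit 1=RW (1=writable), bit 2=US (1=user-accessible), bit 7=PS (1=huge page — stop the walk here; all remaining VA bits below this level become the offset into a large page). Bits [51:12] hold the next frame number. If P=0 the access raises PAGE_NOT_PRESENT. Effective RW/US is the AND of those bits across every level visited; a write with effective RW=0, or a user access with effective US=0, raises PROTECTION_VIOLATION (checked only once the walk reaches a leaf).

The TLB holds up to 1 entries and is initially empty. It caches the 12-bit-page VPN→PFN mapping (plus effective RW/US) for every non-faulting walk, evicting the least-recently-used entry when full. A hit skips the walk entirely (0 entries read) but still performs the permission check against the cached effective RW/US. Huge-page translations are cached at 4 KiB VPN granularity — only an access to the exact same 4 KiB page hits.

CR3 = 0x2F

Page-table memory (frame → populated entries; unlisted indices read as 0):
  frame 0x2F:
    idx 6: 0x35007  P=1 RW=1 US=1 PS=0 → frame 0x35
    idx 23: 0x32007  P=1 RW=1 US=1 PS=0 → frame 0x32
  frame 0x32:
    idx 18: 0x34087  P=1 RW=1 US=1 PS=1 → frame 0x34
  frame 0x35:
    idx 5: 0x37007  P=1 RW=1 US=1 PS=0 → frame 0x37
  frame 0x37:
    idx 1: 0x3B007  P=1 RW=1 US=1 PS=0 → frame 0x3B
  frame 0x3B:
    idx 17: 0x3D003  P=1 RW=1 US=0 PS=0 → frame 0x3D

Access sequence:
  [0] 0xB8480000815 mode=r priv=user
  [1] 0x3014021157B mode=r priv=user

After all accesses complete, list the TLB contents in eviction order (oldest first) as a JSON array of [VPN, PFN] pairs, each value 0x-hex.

Trace:
#0 VA=0xB8480000815 (r,user):
  lvl0: tbl 0x2F, slot 23 ⇒ 0x32007 (P1/RW1/US1/PS0)
  lvl1: tbl 0x32, slot 18 ⇒ 0x34087 (P1/RW1/US1/PS1)
  → PA=0x34815 (huge @L1)  (2 entries read)
#1 VA=0x3014021157B (r,user):
  lvl0: tbl 0x2F, slot 6 ⇒ 0x35007 (P1/RW1/US1/PS0)
  lvl1: tbl 0x35, slot 5 ⇒ 0x37007 (P1/RW1/US1/PS0)
  lvl2: tbl 0x37, slot 1 ⇒ 0x3B007 (P1/RW1/US1/PS0)
  lvl3: tbl 0x3B, slot 17 ⇒ 0x3D003 (P1/RW1/US0/PS0)
  → PROTECTION_VIOLATION  (4 entries read)

TLB: [["0xB8480000", "0x34"]]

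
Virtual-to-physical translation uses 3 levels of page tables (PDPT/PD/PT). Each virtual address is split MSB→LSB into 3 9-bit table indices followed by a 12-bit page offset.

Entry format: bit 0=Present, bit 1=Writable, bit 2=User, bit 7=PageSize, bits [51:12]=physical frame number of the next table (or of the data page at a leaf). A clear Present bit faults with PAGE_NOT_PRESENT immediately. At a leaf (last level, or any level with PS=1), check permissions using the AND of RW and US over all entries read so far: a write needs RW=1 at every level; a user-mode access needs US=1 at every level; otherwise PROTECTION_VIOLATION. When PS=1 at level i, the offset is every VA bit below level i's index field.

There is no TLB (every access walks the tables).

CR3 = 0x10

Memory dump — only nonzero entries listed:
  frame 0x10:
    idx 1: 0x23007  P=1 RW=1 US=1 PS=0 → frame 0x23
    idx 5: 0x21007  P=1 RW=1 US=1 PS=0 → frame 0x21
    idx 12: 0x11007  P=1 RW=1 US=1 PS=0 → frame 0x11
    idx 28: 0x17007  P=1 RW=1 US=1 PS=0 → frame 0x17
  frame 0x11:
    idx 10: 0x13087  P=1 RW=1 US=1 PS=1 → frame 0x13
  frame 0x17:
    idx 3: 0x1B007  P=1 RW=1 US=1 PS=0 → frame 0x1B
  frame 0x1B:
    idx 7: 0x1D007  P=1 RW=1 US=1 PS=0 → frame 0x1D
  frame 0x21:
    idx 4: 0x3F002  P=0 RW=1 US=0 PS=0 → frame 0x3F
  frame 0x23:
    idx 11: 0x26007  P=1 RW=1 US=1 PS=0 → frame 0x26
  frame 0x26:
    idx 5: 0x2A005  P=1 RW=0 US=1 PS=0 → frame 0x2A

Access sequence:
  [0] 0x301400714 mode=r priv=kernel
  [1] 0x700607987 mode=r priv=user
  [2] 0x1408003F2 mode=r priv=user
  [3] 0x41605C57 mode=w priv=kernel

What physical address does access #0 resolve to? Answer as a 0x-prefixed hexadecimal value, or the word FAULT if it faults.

Walk each access:
#0 VA=0x301400714 (r,kernel):
  [0] read 0x10 idx=12: raw=0x11007 flags P=1 W=1 U=1 S=0
  [1] read 0x11 idx=10: raw=0x13087 flags P=1 W=1 U=1 S=1
  → PA=0x13714 (huge @L1)  (2 entries read)
#1 VA=0x700607987 (r,user):
  [0] read 0x10 idx=28: raw=0x17007 flags P=1 W=1 U=1 S=0
  [1] read 0x17 idx=3: raw=0x1B007 flags P=1 W=1 U=1 S=0
  [2] read 0x1B idx=7: raw=0x1D007 flags P=1 W=1 U=1 S=0
  → PA=0x1D987  (3 entries read)
#2 VA=0x1408003F2 (r,user):
  [0] read 0x10 idx=5: raw=0x21007 flags P=1 W=1 U=1 S=0
  [1] read 0x21 idx=4: raw=0x3F002 flags P=0 W=1 U=0 S=0
  ⇒ fault: PAGE_NOT_PRESENT  — 2 lookups
#3 VA=0x41605C57 (w,kernel):
  [0] read 0x10 idx=1: raw=0x23007 flags P=1 W=1 U=1 S=0
  [1] read 0x23 idx=11: raw=0x26007 flags P=1 W=1 U=1 S=0
  [2] read 0x26 idx=5: raw=0x2A005 flags P=1 W=0 U=1 S=0
  ⇒ fault: PROTECTION_VIOLATION  — 3 lookups

Access #0 PA: 0x13714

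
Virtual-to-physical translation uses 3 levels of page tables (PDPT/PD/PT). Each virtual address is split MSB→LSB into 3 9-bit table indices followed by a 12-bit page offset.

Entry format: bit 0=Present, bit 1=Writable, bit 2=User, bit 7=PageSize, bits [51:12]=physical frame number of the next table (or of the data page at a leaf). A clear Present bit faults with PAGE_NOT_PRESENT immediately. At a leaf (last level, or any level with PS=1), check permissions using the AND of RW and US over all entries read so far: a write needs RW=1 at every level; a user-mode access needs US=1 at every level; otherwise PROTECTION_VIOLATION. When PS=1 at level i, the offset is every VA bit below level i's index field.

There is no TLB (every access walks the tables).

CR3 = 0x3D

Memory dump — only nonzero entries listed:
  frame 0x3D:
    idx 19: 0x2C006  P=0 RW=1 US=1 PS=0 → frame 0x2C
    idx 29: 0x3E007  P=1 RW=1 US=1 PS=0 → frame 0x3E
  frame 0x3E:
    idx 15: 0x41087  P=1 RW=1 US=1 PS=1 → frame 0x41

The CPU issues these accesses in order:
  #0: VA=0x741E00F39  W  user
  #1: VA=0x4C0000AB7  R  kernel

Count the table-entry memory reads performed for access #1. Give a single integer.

Trace:
#0 VA=0x741E00F39 (w,user):
  L0: frame=0x3D idx=29 entry=0x3E007 [P=1 RW=1 US=1 PS=0]
  L1: frame=0x3E idx=15 entry=0x41087 [P=1 RW=1 US=1 PS=1]
  ✓ 0x41F39 (huge @L1)  — 2 lookups
#1 VA=0x4C0000AB7 (r,kernel):
  L0: frame=0x3D idx=19 entry=0x2C006 [P=0 RW=1 US=1 PS=0]
  → PAGE_NOT_PRESENT  (1 entries read)

Entries read for #1: 1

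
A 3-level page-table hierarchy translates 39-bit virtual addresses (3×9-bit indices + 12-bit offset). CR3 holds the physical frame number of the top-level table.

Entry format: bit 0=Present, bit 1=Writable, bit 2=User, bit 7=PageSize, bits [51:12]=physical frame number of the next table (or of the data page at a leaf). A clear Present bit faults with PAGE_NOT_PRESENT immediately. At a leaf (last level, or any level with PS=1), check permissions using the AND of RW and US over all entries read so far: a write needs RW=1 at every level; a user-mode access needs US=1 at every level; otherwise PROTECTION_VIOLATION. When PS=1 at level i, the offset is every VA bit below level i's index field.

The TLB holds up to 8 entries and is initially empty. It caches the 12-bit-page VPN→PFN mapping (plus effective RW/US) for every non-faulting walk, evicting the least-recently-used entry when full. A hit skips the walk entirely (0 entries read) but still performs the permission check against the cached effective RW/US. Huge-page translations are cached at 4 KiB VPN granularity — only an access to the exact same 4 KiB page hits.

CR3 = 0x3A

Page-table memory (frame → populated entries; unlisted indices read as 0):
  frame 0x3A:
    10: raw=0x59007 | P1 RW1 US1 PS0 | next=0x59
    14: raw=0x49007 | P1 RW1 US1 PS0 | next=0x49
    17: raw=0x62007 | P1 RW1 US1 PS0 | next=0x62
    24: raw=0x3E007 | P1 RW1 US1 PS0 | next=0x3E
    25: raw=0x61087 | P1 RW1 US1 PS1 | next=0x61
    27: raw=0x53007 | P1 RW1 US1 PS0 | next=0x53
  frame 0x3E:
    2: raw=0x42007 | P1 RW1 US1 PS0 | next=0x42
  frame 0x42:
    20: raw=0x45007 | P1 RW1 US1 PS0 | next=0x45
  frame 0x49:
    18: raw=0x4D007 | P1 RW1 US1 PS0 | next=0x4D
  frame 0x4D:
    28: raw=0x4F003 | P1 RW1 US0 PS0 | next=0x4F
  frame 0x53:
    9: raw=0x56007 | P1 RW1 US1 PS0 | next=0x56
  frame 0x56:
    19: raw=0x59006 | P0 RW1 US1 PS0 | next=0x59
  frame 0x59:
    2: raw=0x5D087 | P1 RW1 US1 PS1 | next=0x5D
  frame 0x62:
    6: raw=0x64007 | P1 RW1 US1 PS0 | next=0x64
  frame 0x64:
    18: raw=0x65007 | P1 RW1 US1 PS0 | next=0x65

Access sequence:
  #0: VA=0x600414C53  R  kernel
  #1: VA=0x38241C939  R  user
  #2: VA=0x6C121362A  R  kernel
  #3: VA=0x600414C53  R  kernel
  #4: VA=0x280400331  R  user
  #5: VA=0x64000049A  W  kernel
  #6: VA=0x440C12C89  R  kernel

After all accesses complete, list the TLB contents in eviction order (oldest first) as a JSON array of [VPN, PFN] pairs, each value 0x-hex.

Trace:
#0 VA=0x600414C53 (r,kernel):
  [0] read 0x3A idx=24: raw=0x3E007 flags P=1 W=1 U=1 S=0
  [1] read 0x3E idx=2: raw=0x42007 flags P=1 W=1 U=1 S=0
  [2] read 0x42 idx=20: raw=0x45007 flags P=1 W=1 U=1 S=0
  ✓ 0x45C53  — 3 lookups
#1 VA=0x38241C939 (r,user):
  [0] read 0x3A idx=14: raw=0x49007 flags P=1 W=1 U=1 S=0
  [1] read 0x49 idx=18: raw=0x4D007 flags P=1 W=1 U=1 S=0
  [2] read 0x4D idx=28: raw=0x4F003 flags P=1 W=1 U=0 S=0
  ✗ PROTECTION_VIOLATION  [3 reads]
#2 VA=0x6C121362A (r,kernel):
  [0] read 0x3A idx=27: raw=0x53007 flags P=1 W=1 U=1 S=0
  [1] read 0x53 idx=9: raw=0x56007 flags P=1 W=1 U=1 S=0
  [2] read 0x56 idx=19: raw=0x59006 flags P=0 W=1 U=1 S=0
  ✗ PAGE_NOT_PRESENT  [3 reads]
#3 VA=0x600414C53 (r,kernel):
  TLB hit vpn=0x600414 → PA=0x45C53
#4 VA=0x280400331 (r,user):
  [0] read 0x3A idx=10: raw=0x59007 flags P=1 W=1 U=1 S=0
  [1] read 0x59 idx=2: raw=0x5D087 flags P=1 W=1 U=1 S=1
  ✓ 0x5D331 (huge @L1)  — 2 lookups
#5 VA=0x64000049A (w,kernel):
  [0] read 0x3A idx=25: raw=0x61087 flags P=1 W=1 U=1 S=1
  ✓ 0x6149A (huge @L0)  — 1 lookups
#6 VA=0x440C12C89 (r,kernel):
  [0] read 0x3A idx=17: raw=0x62007 flags P=1 W=1 U=1 S=0
  [1] read 0x62 idx=6: raw=0x64007 flags P=1 W=1 U=1 S=0
  [2] read 0x64 idx=18: raw=0x65007 flags P=1 W=1 U=1 S=0
  ✓ 0x65C89  — 3 lookups

TLB: [["0x600414", "0x45"], ["0x280400", "0x5D"], ["0x640000", "0x61"], ["0x440C12", "0x65"]]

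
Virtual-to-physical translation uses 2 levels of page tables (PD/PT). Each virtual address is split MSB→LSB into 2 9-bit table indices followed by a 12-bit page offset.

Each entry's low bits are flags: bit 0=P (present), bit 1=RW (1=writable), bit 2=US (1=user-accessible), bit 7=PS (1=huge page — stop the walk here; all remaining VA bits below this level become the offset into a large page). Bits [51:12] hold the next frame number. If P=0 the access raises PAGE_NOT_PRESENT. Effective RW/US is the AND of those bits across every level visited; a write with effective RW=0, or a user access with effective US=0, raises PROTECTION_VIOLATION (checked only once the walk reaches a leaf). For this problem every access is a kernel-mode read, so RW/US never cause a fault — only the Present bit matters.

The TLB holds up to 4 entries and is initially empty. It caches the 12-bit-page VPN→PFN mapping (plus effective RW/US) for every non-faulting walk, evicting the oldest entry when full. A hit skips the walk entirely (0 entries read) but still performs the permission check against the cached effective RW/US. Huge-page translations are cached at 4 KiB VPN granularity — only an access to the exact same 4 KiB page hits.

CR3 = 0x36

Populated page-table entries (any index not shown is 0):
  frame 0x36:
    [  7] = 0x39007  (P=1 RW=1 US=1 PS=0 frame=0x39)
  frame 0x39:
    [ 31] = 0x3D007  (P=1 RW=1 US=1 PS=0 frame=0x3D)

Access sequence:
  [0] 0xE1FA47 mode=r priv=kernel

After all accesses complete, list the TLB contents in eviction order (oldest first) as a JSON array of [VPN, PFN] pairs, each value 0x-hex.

Trace:
#0 VA=0xE1FA47 (r,kernel):
  lvl0: tbl 0x36, slot 7 ⇒ 0x39007 (P1/RW1/US1/PS0)
  lvl1: tbl 0x39, slot 31 ⇒ 0x3D007 (P1/RW1/US1/PS0)
  → PA=0x3DA47  (2 entries read)

TLB: [["0xE1F", "0x3D"]]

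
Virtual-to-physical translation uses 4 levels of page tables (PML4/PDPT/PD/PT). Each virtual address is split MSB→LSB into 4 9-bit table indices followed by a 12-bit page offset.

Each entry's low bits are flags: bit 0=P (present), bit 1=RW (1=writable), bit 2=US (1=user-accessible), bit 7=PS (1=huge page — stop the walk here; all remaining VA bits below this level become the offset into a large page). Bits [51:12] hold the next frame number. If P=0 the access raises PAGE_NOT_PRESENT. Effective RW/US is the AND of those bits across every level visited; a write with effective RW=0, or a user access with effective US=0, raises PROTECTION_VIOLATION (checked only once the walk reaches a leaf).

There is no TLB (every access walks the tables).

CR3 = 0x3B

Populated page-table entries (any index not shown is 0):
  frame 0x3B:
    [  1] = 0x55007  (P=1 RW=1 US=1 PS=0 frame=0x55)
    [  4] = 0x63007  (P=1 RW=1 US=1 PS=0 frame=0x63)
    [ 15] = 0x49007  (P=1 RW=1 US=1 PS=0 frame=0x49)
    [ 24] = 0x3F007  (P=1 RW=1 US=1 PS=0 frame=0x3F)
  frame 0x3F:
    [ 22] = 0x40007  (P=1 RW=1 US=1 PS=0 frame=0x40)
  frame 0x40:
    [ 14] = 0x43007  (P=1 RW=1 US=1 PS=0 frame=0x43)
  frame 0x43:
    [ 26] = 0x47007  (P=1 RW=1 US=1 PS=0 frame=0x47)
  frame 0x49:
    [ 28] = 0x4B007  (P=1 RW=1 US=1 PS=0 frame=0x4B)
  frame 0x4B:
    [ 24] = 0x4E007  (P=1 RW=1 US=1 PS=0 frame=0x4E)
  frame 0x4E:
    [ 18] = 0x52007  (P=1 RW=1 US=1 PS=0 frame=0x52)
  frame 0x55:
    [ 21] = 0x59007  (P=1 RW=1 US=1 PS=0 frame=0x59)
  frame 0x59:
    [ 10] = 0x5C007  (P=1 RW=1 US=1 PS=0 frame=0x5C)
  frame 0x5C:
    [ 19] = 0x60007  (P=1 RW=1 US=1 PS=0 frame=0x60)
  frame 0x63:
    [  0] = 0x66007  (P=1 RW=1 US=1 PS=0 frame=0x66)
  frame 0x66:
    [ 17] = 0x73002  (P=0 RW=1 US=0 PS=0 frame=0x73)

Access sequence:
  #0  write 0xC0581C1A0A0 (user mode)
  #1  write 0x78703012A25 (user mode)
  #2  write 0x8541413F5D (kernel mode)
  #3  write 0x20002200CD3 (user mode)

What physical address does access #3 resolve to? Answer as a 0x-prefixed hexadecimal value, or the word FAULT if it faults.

Trace:
#0 VA=0xC0581C1A0A0 (w,user):
  lvl0: tbl 0x3B, slot 24 ⇒ 0x3F007 (P1/RW1/US1/PS0)
  lvl1: tbl 0x3F, slot 22 ⇒ 0x40007 (P1/RW1/US1/PS0)
  lvl2: tbl 0x40, slot 14 ⇒ 0x43007 (P1/RW1/US1/PS0)
  lvl3: tbl 0x43, slot 26 ⇒ 0x47007 (P1/RW1/US1/PS0)
  → PA=0x470A0  (4 entries read)
#1 VA=0x78703012A25 (w,user):
  lvl0: tbl 0x3B, slot 15 ⇒ 0x49007 (P1/RW1/US1/PS0)
  lvl1: tbl 0x49, slot 28 ⇒ 0x4B007 (P1/RW1/US1/PS0)
  lvl2: tbl 0x4B, slot 24 ⇒ 0x4E007 (P1/RW1/US1/PS0)
  lvl3: tbl 0x4E, slot 18 ⇒ 0x52007 (P1/RW1/US1/PS0)
  → PA=0x52A25  (4 entries read)
#2 VA=0x8541413F5D (w,kernel):
  lvl0: tbl 0x3B, slot 1 ⇒ 0x55007 (P1/RW1/US1/PS0)
  lvl1: tbl 0x55, slot 21 ⇒ 0x59007 (P1/RW1/US1/PS0)
  lvl2: tbl 0x59, slot 10 ⇒ 0x5C007 (P1/RW1/US1/PS0)
  lvl3: tbl 0x5C, slot 19 ⇒ 0x60007 (P1/RW1/US1/PS0)
  → PA=0x60F5D  (4 entries read)
#3 VA=0x20002200CD3 (w,user):
  lvl0: tbl 0x3B, slot 4 ⇒ 0x63007 (P1/RW1/US1/PS0)
  lvl1: tbl 0x63, slot 0 ⇒ 0x66007 (P1/RW1/US1/PS0)
  lvl2: tbl 0x66, slot 17 ⇒ 0x73002 (P0/RW1/US0/PS0)
  → PAGE_NOT_PRESENT  (3 entries read)

Access #3 PA: FAULT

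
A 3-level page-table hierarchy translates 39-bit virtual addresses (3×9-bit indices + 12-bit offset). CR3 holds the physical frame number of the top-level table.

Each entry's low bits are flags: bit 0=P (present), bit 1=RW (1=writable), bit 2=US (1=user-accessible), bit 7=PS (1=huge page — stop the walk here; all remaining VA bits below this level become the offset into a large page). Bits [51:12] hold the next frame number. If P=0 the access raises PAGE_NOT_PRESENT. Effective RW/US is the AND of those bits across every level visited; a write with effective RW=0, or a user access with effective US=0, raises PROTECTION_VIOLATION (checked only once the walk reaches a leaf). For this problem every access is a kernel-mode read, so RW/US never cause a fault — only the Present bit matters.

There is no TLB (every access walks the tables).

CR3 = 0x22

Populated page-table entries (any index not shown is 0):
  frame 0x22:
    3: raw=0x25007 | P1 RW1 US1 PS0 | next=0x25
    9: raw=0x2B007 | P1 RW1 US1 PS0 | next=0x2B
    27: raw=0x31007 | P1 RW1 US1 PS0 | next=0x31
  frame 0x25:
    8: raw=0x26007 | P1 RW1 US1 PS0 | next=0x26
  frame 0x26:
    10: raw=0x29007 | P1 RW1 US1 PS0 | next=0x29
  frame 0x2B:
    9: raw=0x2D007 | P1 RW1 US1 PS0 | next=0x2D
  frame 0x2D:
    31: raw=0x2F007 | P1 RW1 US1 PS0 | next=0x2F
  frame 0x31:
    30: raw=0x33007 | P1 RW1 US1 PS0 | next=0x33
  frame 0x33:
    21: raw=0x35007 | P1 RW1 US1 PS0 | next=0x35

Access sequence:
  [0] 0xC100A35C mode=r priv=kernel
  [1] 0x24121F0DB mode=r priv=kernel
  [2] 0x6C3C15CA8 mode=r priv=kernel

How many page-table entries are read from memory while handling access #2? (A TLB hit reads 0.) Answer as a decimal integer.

Walk each access:
#0 VA=0xC100A35C (r,kernel):
  L0 @0x22[3] → 0x25007  P=1,RW=1,US=1,PS=0
  L1 @0x25[8] → 0x26007  P=1,RW=1,US=1,PS=0
  L2 @0x26[10] → 0x29007  P=1,RW=1,US=1,PS=0
  ✓ 0x2935C  — 3 lookups
#1 VA=0x24121F0DB (r,kernel):
  L0 @0x22[9] → 0x2B007  P=1,RW=1,US=1,PS=0
  L1 @0x2B[9] → 0x2D007  P=1,RW=1,US=1,PS=0
  L2 @0x2D[31] → 0x2F007  P=1,RW=1,US=1,PS=0
  ✓ 0x2F0DB  — 3 lookups
#2 VA=0x6C3C15CA8 (r,kernel):
  L0 @0x22[27] → 0x31007  P=1,RW=1,US=1,PS=0
  L1 @0x31[30] → 0x33007  P=1,RW=1,US=1,PS=0
  L2 @0x33[21] → 0x35007  P=1,RW=1,US=1,PS=0
  ✓ 0x35CA8  — 3 lookups

Entries read for #2: 3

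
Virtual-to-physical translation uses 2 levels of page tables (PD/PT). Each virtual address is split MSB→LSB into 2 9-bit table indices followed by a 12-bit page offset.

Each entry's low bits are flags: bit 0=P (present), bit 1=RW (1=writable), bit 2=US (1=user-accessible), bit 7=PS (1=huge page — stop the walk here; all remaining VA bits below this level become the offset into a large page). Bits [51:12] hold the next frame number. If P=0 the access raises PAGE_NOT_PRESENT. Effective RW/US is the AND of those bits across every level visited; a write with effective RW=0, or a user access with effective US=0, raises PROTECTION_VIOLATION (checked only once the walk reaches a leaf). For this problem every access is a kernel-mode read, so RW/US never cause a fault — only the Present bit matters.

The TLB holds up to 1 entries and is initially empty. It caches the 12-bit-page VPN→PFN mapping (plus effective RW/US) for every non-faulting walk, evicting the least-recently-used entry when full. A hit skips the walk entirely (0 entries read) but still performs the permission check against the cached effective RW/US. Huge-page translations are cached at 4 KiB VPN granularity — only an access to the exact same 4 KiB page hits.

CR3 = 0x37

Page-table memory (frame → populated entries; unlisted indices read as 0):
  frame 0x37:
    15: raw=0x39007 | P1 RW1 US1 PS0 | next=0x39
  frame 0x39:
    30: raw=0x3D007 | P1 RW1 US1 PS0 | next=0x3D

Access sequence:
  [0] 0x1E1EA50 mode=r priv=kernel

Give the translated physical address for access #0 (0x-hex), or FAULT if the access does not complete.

Walk each access:
#0 VA=0x1E1EA50 (r,kernel):
  lvl0: tbl 0x37, slot 15 ⇒ 0x39007 (P1/RW1/US1/PS0)
  lvl1: tbl 0x39, slot 30 ⇒ 0x3D007 (P1/RW1/US1/PS0)
  ✓ 0x3DA50  — 2 lookups

Access #0 PA: 0x3DA50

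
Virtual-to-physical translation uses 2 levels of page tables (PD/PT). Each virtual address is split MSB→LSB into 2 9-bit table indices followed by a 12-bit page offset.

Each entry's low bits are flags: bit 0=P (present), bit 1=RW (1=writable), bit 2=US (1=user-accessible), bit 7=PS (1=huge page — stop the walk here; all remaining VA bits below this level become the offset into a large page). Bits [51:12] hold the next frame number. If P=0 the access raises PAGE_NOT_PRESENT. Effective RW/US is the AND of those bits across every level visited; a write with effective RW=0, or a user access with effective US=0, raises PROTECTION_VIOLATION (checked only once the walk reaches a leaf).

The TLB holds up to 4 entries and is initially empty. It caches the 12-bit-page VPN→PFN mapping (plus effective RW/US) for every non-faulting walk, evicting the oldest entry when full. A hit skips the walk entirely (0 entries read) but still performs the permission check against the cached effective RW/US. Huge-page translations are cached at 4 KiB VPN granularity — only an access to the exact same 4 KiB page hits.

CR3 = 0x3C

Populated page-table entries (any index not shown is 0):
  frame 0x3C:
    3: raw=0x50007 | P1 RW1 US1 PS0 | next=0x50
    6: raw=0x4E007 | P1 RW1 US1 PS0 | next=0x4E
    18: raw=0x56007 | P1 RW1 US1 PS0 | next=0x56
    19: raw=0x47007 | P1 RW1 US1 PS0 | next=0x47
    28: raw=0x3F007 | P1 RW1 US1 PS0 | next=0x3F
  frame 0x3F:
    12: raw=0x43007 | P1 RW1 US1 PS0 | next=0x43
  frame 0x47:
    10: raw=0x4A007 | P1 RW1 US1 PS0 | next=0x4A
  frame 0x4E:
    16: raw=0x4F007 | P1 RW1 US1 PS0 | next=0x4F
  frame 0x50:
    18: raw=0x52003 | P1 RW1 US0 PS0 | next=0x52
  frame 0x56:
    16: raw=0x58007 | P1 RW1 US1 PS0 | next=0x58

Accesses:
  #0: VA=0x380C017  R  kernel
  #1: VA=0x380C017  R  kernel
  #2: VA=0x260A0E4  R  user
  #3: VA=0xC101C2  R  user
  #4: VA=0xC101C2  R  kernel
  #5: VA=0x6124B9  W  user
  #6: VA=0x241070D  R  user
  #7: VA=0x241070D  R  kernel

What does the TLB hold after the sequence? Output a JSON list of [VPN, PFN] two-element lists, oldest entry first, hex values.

Walk each access:
#0 VA=0x380C017 (r,kernel):
  L0: frame=0x3C idx=28 entry=0x3F007 [P=1 RW=1 US=1 PS=0]
  L1: frame=0x3F idx=12 entry=0x43007 [P=1 RW=1 US=1 PS=0]
  ✓ 0x43017  — 2 lookups
#1 VA=0x380C017 (r,kernel):
  TLB hit vpn=0x380C → PA=0x43017
#2 VA=0x260A0E4 (r,user):
  L0: frame=0x3C idx=19 entry=0x47007 [P=1 RW=1 US=1 PS=0]
  L1: frame=0x47 idx=10 entry=0x4A007 [P=1 RW=1 US=1 PS=0]
  ✓ 0x4A0E4  — 2 lookups
#3 VA=0xC101C2 (r,user):
  L0: frame=0x3C idx=6 entry=0x4E007 [P=1 RW=1 US=1 PS=0]
  L1: frame=0x4E idx=16 entry=0x4F007 [P=1 RW=1 US=1 PS=0]
  ✓ 0x4F1C2  — 2 lookups
#4 VA=0xC101C2 (r,kernel):
  TLB hit vpn=0xC10 → PA=0x4F1C2
#5 VA=0x6124B9 (w,user):
  L0: frame=0x3C idx=3 entry=0x50007 [P=1 RW=1 US=1 PS=0]
  L1: frame=0x50 idx=18 entry=0x52003 [P=1 RW=1 US=0 PS=0]
  → PROTECTION_VIOLATION  (2 entries read)
#6 VA=0x241070D (r,user):
  L0: frame=0x3C idx=18 entry=0x56007 [P=1 RW=1 US=1 PS=0]
  L1: frame=0x56 idx=16 entry=0x58007 [P=1 RW=1 US=1 PS=0]
  ✓ 0x5870D  — 2 lookups
#7 VA=0x241070D (r,kernel):
  TLB hit vpn=0x2410 → PA=0x5870D

TLB: [["0x380C", "0x43"], ["0x260A", "0x4A"], ["0xC10", "0x4F"], ["0x2410", "0x58"]]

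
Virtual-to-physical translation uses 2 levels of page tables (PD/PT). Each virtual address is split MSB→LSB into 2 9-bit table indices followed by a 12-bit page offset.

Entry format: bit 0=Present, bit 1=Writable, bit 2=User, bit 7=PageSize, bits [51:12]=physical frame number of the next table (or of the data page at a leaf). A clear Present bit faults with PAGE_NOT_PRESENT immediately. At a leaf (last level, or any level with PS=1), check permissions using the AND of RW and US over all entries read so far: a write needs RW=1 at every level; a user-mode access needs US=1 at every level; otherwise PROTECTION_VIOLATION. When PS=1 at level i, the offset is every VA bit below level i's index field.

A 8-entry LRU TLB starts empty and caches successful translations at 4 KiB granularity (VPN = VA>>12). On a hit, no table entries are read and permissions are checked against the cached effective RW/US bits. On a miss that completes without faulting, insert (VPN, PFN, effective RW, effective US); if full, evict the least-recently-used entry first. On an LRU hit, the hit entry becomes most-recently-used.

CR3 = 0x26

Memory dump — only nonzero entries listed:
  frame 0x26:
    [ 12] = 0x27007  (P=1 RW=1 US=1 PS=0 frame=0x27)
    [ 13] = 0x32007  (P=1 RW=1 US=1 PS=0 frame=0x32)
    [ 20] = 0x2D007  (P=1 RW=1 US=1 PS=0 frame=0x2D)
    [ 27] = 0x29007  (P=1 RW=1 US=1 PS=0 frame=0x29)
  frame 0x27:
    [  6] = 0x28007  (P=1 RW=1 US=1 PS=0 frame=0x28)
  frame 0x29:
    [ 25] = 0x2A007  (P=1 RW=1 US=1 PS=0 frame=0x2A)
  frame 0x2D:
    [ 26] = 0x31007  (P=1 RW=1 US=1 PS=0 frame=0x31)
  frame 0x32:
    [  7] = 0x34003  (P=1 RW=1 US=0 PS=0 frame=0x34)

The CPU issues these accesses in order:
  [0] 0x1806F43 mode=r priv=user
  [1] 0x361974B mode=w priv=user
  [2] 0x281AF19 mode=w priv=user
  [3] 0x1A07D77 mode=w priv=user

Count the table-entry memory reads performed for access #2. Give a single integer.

Trace:
#0 VA=0x1806F43 (r,user):
  L0 @0x26[12] → 0x27007  P=1,RW=1,US=1,PS=0
  L1 @0x27[6] → 0x28007  P=1,RW=1,US=1,PS=0
  ✓ 0x28F43  — 2 lookups
#1 VA=0x361974B (w,user):
  L0 @0x26[27] → 0x29007  P=1,RW=1,US=1,PS=0
  L1 @0x29[25] → 0x2A007  P=1,RW=1,US=1,PS=0
  ✓ 0x2A74B  — 2 lookups
#2 VA=0x281AF19 (w,user):
  L0 @0x26[20] → 0x2D007  P=1,RW=1,US=1,PS=0
  L1 @0x2D[26] → 0x31007  P=1,RW=1,US=1,PS=0
  ✓ 0x31F19  — 2 lookups
#3 VA=0x1A07D77 (w,user):
  L0 @0x26[13] → 0x32007  P=1,RW=1,US=1,PS=0
  L1 @0x32[7] → 0x34003  P=1,RW=1,US=0,PS=0
  → PROTECTION_VIOLATION  (2 entries read)

Entries read for #2: 2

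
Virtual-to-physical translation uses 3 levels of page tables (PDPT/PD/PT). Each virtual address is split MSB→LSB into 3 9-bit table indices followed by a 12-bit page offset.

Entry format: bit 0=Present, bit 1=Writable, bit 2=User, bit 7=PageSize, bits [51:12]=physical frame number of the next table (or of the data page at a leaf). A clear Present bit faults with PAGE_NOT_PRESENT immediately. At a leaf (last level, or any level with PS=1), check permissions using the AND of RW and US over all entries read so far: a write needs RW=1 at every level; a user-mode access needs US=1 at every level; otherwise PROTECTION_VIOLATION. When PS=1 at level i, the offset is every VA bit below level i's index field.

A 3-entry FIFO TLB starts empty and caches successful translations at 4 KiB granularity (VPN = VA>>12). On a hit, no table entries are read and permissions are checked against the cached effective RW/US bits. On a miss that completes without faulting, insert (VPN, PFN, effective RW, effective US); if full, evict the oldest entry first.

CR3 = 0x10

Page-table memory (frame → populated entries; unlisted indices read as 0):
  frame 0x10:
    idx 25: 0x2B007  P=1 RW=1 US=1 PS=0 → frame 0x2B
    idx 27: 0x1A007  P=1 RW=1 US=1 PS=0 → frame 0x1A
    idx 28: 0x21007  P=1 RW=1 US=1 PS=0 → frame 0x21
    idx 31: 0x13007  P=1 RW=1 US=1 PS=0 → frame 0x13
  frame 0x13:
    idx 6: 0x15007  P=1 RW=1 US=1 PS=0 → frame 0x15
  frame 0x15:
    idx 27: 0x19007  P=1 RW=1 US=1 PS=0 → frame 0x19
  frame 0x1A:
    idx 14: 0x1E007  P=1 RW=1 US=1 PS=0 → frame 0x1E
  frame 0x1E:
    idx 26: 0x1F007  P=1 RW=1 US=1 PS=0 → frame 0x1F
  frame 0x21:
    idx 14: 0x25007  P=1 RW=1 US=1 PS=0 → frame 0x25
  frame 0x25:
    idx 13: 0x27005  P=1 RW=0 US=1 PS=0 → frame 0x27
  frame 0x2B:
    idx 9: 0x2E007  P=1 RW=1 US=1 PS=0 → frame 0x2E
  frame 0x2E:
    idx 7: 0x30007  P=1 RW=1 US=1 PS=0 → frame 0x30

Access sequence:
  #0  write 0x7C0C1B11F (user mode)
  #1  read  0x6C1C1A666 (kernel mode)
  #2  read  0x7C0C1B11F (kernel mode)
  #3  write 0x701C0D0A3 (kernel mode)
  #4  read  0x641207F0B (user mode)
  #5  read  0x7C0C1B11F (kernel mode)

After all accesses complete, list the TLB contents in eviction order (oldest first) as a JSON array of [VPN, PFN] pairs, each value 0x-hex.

Walk each access:
#0 VA=0x7C0C1B11F (w,user):
  lvl0: tbl 0x10, slot 31 ⇒ 0x13007 (P1/RW1/US1/PS0)
  lvl1: tbl 0x13, slot 6 ⇒ 0x15007 (P1/RW1/US1/PS0)
  lvl2: tbl 0x15, slot 27 ⇒ 0x19007 (P1/RW1/US1/PS0)
  ⇒ phys 0x1911F  [3 reads]
#1 VA=0x6C1C1A666 (r,kernel):
  lvl0: tbl 0x10, slot 27 ⇒ 0x1A007 (P1/RW1/US1/PS0)
  lvl1: tbl 0x1A, slot 14 ⇒ 0x1E007 (P1/RW1/US1/PS0)
  lvl2: tbl 0x1E, slot 26 ⇒ 0x1F007 (P1/RW1/US1/PS0)
  ⇒ phys 0x1F666  [3 reads]
#2 VA=0x7C0C1B11F (r,kernel):
  TLB hit vpn=0x7C0C1B → PA=0x1911F
#3 VA=0x701C0D0A3 (w,kernel):
  lvl0: tbl 0x10, slot 28 ⇒ 0x21007 (P1/RW1/US1/PS0)
  lvl1: tbl 0x21, slot 14 ⇒ 0x25007 (P1/RW1/US1/PS0)
  lvl2: tbl 0x25, slot 13 ⇒ 0x27005 (P1/RW0/US1/PS0)
  ⇒ fault: PROTECTION_VIOLATION  — 3 lookups
#4 VA=0x641207F0B (r,user):
  lvl0: tbl 0x10, slot 25 ⇒ 0x2B007 (P1/RW1/US1/PS0)
  lvl1: tbl 0x2B, slot 9 ⇒ 0x2E007 (P1/RW1/US1/PS0)
  lvl2: tbl 0x2E, slot 7 ⇒ 0x30007 (P1/RW1/US1/PS0)
  ⇒ phys 0x30F0B  [3 reads]
#5 VA=0x7C0C1B11F (r,kernel):
  TLB hit vpn=0x7C0C1B → PA=0x1911F

TLB: [["0x7C0C1B", "0x19"], ["0x6C1C1A", "0x1F"], ["0x641207", "0x30"]]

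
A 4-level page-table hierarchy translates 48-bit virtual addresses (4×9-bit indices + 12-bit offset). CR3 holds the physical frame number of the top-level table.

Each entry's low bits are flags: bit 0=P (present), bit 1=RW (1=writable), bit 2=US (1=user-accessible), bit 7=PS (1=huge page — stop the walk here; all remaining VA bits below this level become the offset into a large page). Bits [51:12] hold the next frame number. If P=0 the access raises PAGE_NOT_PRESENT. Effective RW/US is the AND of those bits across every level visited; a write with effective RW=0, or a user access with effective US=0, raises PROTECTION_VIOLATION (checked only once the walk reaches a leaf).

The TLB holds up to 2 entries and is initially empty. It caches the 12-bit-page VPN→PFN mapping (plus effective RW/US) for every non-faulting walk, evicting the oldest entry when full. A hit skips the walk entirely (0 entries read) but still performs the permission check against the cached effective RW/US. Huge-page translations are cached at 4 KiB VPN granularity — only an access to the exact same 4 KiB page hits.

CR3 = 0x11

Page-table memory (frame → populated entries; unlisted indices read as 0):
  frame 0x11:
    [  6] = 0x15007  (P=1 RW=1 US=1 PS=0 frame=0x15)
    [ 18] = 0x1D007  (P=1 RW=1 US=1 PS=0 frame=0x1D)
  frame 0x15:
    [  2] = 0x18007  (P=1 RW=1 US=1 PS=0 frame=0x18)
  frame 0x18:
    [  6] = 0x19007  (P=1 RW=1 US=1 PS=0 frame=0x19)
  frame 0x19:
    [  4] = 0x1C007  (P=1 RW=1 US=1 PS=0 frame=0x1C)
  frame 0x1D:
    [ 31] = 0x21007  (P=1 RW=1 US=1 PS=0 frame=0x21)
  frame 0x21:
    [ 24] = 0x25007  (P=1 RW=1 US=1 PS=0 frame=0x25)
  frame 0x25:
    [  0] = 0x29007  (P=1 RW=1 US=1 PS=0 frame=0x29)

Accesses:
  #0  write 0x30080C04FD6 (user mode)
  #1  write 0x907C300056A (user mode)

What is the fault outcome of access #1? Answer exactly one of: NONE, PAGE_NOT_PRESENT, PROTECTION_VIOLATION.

Per-access translation:
#0 VA=0x30080C04FD6 (w,user):
  L0 @0x11[6] → 0x15007  P=1,RW=1,US=1,PS=0
  L1 @0x15[2] → 0x18007  P=1,RW=1,US=1,PS=0
  L2 @0x18[6] → 0x19007  P=1,RW=1,US=1,PS=0
  L3 @0x19[4] → 0x1C007  P=1,RW=1,US=1,PS=0
  ✓ 0x1CFD6  — 4 lookups
#1 VA=0x907C300056A (w,user):
  L0 @0x11[18] → 0x1D007  P=1,RW=1,US=1,PS=0
  L1 @0x1D[31] → 0x21007  P=1,RW=1,US=1,PS=0
  L2 @0x21[24] → 0x25007  P=1,RW=1,US=1,PS=0
  L3 @0x25[0] → 0x29007  P=1,RW=1,US=1,PS=0
  ✓ 0x2956A  — 4 lookups

Access #1 fault: NONE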